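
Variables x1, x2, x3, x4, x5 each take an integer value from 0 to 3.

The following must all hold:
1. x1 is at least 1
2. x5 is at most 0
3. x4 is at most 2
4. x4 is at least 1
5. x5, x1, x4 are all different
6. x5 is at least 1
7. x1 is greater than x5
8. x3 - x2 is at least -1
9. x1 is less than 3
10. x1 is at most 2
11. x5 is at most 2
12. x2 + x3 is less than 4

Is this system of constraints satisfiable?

Constraints 1, 3, 4, 6, 10, and 11 confine each of x5, x1, x4 to the 2 values {1, 2}.
Constraint 5 requires all 3 of them to be distinct, but only 2 values are available — impossible by the pigeonhole principle.

Unsatisfiable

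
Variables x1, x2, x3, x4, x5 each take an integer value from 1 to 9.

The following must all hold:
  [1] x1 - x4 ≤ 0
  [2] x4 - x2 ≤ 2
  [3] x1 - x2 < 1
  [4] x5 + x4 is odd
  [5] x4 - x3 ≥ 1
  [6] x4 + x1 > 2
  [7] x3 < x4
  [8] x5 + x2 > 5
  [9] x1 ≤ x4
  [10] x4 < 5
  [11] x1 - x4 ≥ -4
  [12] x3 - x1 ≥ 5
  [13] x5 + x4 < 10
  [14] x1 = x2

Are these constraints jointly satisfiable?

Constraints 5, 11, and 12 give x1 − x4 ≥ -4, x4 − x3 ≥ 1, x3 − x1 ≥ 5.
Adding all 3 inequalities: the left sides telescope to 0, and the right sides sum to (-4) + 1 + 5 = 2. So 0 ≥ 2, which is false.

Unsatisfiable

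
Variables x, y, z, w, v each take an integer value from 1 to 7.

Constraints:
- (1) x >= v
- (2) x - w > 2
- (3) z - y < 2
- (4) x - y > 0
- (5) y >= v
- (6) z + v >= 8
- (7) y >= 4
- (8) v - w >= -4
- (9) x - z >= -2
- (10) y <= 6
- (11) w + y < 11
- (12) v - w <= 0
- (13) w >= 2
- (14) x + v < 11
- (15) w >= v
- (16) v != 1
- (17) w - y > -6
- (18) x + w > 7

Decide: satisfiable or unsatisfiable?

Take x = 7, y = 6, z = 7, w = 3, v = 2. Then constraint 2: x - w = 4; constraint 3: z - y = 1, and every other listed constraint is also met.

Satisfiable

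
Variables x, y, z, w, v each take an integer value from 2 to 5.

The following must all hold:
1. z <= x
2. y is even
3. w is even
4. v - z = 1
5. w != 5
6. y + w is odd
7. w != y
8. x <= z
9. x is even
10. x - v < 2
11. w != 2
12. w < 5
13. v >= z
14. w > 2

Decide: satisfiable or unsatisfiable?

Unsatisfiable

Constraint 2 makes y even and constraint 3 makes w even, so y + w must be even. Constraint 6 says y + w is odd — contradiction.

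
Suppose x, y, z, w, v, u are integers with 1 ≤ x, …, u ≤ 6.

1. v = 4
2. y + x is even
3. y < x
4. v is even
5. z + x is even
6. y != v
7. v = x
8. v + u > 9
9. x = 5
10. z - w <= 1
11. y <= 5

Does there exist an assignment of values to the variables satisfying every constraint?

Constraint 1 fixes v = 4 and constraint 9 fixes x = 5, but constraint 7 requires v = x. Since 4 ≠ 5, contradiction.

Unsatisfiable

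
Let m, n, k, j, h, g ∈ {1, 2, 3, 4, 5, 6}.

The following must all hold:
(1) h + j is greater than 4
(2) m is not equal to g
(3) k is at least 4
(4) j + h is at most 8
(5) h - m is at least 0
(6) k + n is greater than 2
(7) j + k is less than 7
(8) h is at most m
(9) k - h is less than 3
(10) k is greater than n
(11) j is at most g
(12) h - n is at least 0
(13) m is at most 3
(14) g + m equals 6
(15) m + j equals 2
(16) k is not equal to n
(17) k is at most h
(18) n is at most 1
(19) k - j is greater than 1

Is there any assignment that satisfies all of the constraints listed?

From constraints 3 and 17: h ≥ k and k ≥ 4, so h ≥ 4. From constraints 8 and 13: h ≤ m and m ≤ 3, so h ≤ 3. But 3 < 4, so no value of h works.

Unsatisfiable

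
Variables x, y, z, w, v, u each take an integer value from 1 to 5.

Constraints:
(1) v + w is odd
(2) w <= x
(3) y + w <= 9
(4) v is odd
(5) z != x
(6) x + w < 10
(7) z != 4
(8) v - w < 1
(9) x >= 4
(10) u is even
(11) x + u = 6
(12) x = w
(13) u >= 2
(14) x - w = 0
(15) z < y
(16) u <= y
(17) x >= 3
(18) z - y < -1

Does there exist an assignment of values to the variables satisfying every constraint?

Satisfiable

Take x = 4, y = 5, z = 2, w = 4, v = 3, u = 2. Then constraint 3: y + w = 9; constraint 6: x + w = 8; constraint 8: v - w = -1, and every other listed constraint is also met.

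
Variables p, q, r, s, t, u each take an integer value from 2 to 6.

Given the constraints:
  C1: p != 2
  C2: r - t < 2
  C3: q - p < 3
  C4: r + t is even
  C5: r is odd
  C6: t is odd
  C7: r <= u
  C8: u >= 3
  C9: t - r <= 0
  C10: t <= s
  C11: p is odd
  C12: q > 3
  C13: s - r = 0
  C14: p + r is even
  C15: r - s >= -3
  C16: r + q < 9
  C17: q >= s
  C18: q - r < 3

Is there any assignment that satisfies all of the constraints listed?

Try p = 5, q = 5, r = 3, s = 3, t = 3, u = 6.
Check constraint 2: r - t = 0; constraint 3: q - p = 0. The remaining constraints are straightforward to verify.

Satisfiable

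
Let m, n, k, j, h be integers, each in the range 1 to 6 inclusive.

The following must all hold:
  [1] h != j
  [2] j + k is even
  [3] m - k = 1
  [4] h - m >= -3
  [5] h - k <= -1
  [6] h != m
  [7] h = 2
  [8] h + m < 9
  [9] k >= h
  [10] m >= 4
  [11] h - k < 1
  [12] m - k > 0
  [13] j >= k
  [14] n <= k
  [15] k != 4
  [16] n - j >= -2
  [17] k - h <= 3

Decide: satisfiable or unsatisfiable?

Satisfiable

Take m = 4, n = 3, k = 3, j = 5, h = 2. Then constraint 3: m - k = 1; constraint 4: h - m = -2, and every other listed constraint is also met.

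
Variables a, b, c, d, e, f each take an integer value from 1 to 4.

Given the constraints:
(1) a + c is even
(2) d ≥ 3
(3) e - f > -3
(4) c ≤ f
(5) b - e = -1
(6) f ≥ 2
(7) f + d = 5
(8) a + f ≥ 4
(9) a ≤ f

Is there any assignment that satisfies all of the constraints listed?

Setting (a, b, c, d, e, f) = (2, 1, 2, 3, 2, 2) satisfies everything: constraint 3: e - f = 0; constraint 5: b - e = -1; constraint 7: f + d = 5, and the others follow.

Satisfiable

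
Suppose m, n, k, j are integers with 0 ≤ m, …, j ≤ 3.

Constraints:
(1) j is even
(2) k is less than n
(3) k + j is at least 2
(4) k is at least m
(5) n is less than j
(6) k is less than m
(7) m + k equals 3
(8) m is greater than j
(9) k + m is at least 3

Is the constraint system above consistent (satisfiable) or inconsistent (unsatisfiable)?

Constraints 2, 4, 5, and 8 give n < j, j < m, m ≤ k, k < n. Chaining: n < j < m ≤ k < n, which forces n < n — impossible.

Unsatisfiable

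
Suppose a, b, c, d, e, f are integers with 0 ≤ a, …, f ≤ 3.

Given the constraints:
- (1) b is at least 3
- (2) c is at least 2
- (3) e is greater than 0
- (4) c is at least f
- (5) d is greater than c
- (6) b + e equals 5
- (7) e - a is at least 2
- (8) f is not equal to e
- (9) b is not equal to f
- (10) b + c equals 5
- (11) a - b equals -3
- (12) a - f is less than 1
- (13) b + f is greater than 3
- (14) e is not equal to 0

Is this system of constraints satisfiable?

Satisfiable

The assignment a = 0, b = 3, c = 2, d = 3, e = 2, f = 1 works:
  constraint 6 holds since b + e = 5.
  constraint 7 holds since e - a = 2.
The rest check out directly.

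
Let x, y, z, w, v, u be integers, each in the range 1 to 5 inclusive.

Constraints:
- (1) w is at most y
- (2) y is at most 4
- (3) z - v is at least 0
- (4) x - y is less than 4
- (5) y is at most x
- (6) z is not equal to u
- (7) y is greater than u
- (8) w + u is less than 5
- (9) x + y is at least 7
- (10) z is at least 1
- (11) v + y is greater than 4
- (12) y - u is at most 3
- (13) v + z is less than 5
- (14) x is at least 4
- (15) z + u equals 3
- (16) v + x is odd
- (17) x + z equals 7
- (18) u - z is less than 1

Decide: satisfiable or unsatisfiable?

Satisfiable

Take x = 5, y = 3, z = 2, w = 2, v = 2, u = 1. Then constraint 3: z - v = 0; constraint 4: x - y = 2; constraint 8: w + u = 3, and every other listed constraint is also met.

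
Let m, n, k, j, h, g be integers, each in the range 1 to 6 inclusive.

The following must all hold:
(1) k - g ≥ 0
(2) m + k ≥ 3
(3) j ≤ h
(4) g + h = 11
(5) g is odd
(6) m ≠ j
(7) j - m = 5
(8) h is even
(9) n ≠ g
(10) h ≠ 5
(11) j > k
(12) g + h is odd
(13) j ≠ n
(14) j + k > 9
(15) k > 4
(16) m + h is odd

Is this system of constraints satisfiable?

Try m = 1, n = 2, k = 5, j = 6, h = 6, g = 5.
Check constraint 1: k - g = 0; constraint 2: m + k = 6; constraint 4: g + h = 11. The remaining constraints are straightforward to verify.

Satisfiable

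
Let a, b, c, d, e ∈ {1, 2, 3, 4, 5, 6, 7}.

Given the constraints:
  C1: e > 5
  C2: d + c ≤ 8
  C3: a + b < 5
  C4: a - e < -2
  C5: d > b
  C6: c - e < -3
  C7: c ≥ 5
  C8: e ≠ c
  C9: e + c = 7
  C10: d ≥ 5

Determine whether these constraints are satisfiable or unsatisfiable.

From constraint 10: d ≥ 5. From constraint 7: c ≥ 5. Hence d + c ≥ 10. But constraint 2 requires d + c ≤ 8, and 8 < 10. Contradiction.

Unsatisfiable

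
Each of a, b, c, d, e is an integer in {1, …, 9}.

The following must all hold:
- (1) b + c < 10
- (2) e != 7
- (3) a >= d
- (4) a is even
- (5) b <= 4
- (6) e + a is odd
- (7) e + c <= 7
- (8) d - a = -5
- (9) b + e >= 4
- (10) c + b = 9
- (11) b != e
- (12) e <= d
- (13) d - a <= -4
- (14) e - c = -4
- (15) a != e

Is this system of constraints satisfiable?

Setting (a, b, c, d, e) = (6, 4, 5, 1, 1) satisfies everything: constraint 1: b + c = 9; constraint 7: e + c = 6, and the others follow.

Satisfiable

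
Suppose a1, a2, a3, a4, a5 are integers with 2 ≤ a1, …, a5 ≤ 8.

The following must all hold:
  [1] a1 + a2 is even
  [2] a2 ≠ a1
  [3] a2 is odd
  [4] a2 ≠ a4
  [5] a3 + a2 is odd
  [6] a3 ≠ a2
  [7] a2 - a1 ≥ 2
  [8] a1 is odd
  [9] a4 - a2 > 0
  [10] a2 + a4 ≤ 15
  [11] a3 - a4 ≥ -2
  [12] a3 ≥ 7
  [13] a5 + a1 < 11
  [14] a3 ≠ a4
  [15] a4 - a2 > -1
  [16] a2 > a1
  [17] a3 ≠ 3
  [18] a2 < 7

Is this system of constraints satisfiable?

Satisfiable

Take a1 = 3, a2 = 5, a3 = 8, a4 = 7, a5 = 7. Then constraint 7: a2 - a1 = 2; constraint 9: a4 - a2 = 2, and every other listed constraint is also met.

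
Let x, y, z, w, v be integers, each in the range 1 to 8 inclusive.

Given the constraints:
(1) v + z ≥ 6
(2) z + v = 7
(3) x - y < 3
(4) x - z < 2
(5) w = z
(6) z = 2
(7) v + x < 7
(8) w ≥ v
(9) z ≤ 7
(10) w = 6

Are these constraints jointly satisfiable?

Constraint 10 fixes w = 6 and constraint 6 fixes z = 2, but constraint 5 requires w = z. Since 6 ≠ 2, contradiction.

Unsatisfiable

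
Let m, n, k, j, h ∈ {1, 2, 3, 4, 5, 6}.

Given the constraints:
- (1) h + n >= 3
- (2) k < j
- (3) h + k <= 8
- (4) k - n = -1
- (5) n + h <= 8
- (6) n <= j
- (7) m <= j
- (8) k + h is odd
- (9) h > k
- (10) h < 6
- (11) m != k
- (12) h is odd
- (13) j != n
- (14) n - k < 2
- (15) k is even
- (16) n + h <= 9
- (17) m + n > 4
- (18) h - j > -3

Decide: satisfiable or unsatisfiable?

Satisfiable

Take m = 3, n = 3, k = 2, j = 4, h = 3. Then constraint 1: h + n = 6; constraint 3: h + k = 5, and every other listed constraint is also met.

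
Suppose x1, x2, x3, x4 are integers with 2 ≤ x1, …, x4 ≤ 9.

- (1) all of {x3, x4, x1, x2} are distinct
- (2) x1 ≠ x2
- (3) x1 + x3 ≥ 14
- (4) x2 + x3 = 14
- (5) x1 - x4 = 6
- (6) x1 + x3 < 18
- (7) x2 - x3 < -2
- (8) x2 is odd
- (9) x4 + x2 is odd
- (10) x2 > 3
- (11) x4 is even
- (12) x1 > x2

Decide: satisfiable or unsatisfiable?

Satisfiable

Setting (x1, x2, x3, x4) = (8, 5, 9, 2) satisfies everything: constraint 3: x1 + x3 = 17; constraint 4: x2 + x3 = 14; constraint 5: x1 - x4 = 6, and the others follow.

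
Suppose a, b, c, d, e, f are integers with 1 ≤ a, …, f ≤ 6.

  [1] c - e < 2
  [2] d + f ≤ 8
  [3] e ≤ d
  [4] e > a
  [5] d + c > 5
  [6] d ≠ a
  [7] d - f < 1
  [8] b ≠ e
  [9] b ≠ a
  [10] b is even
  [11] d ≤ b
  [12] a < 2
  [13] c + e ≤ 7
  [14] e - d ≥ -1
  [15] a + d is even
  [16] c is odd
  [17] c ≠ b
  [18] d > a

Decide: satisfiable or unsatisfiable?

Satisfiable

The assignment a = 1, b = 6, c = 3, d = 3, e = 2, f = 4 works:
  constraint 1 holds since c - e = 1.
  constraint 2 holds since d + f = 7.
The rest check out directly.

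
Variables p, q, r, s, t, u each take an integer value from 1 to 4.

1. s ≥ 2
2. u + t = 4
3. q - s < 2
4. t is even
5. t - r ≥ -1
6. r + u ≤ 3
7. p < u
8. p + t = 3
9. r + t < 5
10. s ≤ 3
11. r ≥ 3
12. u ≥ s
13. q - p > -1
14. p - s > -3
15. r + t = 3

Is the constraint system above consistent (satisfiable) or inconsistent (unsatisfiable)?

From constraint 11: r ≥ 3. From constraints 1 and 12: u ≥ s ≥ 2. Hence r + u ≥ 5. But constraint 6 requires r + u ≤ 3, and 3 < 5. Contradiction.

Unsatisfiable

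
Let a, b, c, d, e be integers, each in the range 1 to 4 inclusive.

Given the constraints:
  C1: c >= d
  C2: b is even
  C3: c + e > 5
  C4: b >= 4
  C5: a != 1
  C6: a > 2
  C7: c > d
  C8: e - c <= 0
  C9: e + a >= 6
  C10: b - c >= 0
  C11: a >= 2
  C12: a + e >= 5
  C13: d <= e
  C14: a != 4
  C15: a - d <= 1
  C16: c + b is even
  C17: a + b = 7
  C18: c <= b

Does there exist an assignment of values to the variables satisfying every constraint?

Satisfiable

Try a = 3, b = 4, c = 4, d = 3, e = 3.
Check constraint 3: c + e = 7; constraint 8: e - c = -1; constraint 9: e + a = 6. The remaining constraints are straightforward to verify.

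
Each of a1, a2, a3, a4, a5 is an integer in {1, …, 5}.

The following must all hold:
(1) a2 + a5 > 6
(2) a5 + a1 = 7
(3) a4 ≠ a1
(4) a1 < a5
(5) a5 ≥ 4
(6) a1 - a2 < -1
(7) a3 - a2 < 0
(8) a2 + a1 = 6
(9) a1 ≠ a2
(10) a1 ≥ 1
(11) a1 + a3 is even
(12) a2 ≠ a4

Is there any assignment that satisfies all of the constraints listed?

Satisfiable

Try a1 = 2, a2 = 4, a3 = 2, a4 = 5, a5 = 5.
Check constraint 1: a2 + a5 = 9; constraint 2: a5 + a1 = 7; constraint 6: a1 - a2 = -2. The remaining constraints are straightforward to verify.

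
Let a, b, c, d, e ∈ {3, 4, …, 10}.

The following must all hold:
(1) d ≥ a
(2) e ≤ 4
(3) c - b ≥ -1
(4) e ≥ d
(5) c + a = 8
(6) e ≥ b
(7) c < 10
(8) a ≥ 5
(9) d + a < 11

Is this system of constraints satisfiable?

Unsatisfiable

From constraints 1 and 8: d ≥ a and a ≥ 5, so d ≥ 5. From constraints 2 and 4: d ≤ e and e ≤ 4, so d ≤ 4. But 4 < 5, so no value of d works.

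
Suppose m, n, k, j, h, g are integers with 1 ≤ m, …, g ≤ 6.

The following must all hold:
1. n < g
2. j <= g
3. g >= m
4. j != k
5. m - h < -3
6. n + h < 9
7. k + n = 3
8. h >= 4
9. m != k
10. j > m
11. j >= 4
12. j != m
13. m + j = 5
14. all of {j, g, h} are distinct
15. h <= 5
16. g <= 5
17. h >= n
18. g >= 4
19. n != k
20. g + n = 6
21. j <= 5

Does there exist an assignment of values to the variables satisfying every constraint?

Constraints 8, 11, 15, 16, 18, and 21 confine each of j, g, h to the 2 values {4, 5}.
Constraint 14 requires all 3 of them to be distinct, but only 2 values are available — impossible by the pigeonhole principle.

Unsatisfiable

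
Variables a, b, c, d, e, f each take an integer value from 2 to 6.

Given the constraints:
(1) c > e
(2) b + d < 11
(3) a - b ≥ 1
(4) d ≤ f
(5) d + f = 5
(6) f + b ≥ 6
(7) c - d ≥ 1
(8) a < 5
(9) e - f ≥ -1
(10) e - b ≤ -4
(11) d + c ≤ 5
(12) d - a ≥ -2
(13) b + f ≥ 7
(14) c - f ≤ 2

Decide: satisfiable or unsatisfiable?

Unsatisfiable

Constraints 3, 7, 9, 10, 12, and 14 give e − f ≥ -1, f − c ≥ -2, c − d ≥ 1, d − a ≥ -2, a − b ≥ 1, b − e ≥ 4.
Adding all 6 inequalities: the left sides telescope to 0, and the right sides sum to (-1) + (-2) + 1 + (-2) + 1 + 4 = 1. So 0 ≥ 1, which is false.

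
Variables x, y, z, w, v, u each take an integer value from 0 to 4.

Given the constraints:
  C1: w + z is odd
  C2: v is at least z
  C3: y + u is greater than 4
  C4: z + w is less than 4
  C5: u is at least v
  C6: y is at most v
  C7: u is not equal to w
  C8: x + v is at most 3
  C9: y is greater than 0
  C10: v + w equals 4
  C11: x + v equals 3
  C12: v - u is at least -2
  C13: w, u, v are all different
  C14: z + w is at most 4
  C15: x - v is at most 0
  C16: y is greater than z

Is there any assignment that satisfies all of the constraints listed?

One satisfying assignment is x = 0, y = 3, z = 0, w = 1, v = 3, u = 4.
For the less obvious constraints — constraint 3: y + u = 7; constraint 4: z + w = 1; constraint 8: x + v = 3 — and the others hold by inspection.

Satisfiable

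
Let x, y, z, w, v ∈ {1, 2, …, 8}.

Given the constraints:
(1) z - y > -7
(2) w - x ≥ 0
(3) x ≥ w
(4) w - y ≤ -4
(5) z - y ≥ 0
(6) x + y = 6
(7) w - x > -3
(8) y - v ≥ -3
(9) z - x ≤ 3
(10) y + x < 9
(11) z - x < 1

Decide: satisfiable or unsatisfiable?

Unsatisfiable

Constraints 2, 4, 5, and 9 give w − x ≥ 0, x − z ≥ -3, z − y ≥ 0, y − w ≥ 4.
Adding all 4 inequalities: the left sides telescope to 0, and the right sides sum to 0 + (-3) + 0 + 4 = 1. So 0 ≥ 1, which is false.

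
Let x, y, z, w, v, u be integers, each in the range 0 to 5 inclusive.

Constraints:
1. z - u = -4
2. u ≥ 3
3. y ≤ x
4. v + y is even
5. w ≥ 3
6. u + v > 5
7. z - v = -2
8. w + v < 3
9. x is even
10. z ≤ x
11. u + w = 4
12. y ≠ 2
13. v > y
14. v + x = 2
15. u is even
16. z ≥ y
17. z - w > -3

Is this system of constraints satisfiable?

Unsatisfiable

From constraint 2: u ≥ 3. From constraint 5: w ≥ 3. Hence u + w ≥ 6. But constraint 11 requires u + w = 4, and 4 < 6. Contradiction.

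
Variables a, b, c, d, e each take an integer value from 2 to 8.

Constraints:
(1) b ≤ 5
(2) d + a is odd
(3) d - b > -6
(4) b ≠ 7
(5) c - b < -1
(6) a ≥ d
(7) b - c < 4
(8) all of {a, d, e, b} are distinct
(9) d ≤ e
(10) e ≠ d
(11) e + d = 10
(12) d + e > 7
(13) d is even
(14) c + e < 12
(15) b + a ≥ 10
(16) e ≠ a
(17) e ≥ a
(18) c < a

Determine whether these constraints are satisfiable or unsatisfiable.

One satisfying assignment is a = 7, b = 5, c = 2, d = 2, e = 8.
For the less obvious constraints — constraint 3: d - b = -3; constraint 5: c - b = -3 — and the others hold by inspection.

Satisfiable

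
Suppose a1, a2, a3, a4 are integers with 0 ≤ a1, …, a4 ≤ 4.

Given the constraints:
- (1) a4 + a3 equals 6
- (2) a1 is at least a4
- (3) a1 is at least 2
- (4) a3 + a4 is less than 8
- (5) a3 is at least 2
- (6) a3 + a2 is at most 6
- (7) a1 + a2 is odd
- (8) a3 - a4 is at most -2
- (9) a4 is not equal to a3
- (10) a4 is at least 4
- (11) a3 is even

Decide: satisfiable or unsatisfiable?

Satisfiable

Try a1 = 4, a2 = 1, a3 = 2, a4 = 4.
Check constraint 1: a4 + a3 = 6; constraint 4: a3 + a4 = 6. The remaining constraints are straightforward to verify.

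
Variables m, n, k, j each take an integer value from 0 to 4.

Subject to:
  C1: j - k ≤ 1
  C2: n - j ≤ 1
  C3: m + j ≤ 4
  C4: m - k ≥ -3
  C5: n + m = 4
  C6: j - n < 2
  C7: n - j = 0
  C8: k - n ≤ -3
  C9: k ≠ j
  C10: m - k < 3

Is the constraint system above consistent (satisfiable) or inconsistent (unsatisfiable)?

Unsatisfiable

Constraints 1, 2, and 8 give j − n ≥ -1, n − k ≥ 3, k − j ≥ -1.
Adding all 3 inequalities: the left sides telescope to 0, and the right sides sum to (-1) + 3 + (-1) = 1. So 0 ≥ 1, which is false.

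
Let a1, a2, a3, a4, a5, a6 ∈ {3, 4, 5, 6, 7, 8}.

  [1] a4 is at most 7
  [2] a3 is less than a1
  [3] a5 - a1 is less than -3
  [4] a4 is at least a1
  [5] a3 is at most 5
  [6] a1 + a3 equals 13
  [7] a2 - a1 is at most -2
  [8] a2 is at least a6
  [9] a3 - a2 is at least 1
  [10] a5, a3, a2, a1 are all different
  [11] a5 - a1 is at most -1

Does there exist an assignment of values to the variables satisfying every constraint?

Unsatisfiable

From constraints 1 and 4: a1 ≤ a4 ≤ 7. From constraint 5: a3 ≤ 5. Hence a1 + a3 ≤ 12. But constraint 6 requires a1 + a3 = 13, and 13 > 12. Contradiction.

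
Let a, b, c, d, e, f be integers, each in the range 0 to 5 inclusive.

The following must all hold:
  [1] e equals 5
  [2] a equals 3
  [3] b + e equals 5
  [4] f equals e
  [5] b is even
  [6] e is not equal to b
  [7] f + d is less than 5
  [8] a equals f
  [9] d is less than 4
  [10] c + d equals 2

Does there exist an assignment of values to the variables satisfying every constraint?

Constraint 2 fixes a = 3 and constraint 1 fixes e = 5. Constraints 4 and 8 give a = f = e, so a = e. But 3 ≠ 5 — contradiction.

Unsatisfiable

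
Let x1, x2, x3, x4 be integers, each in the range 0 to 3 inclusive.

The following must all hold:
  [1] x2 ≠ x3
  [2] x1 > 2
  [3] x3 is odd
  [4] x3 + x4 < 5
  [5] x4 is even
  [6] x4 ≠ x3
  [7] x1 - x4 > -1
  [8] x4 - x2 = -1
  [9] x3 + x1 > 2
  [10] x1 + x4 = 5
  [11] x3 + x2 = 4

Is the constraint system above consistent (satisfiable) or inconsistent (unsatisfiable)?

Try x1 = 3, x2 = 3, x3 = 1, x4 = 2.
Check constraint 4: x3 + x4 = 3; constraint 7: x1 - x4 = 1. The remaining constraints are straightforward to verify.

Satisfiable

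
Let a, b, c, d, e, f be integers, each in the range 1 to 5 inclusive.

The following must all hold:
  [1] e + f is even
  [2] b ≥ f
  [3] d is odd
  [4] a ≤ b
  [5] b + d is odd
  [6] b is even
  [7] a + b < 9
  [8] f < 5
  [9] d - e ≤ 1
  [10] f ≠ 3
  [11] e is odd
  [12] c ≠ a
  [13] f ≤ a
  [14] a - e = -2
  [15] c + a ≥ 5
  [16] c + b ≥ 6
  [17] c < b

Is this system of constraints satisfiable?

Satisfiable

One satisfying assignment is a = 3, b = 4, c = 2, d = 3, e = 5, f = 1.
For the less obvious constraints — constraint 7: a + b = 7; constraint 9: d - e = -2; constraint 14: a - e = -2 — and the others hold by inspection.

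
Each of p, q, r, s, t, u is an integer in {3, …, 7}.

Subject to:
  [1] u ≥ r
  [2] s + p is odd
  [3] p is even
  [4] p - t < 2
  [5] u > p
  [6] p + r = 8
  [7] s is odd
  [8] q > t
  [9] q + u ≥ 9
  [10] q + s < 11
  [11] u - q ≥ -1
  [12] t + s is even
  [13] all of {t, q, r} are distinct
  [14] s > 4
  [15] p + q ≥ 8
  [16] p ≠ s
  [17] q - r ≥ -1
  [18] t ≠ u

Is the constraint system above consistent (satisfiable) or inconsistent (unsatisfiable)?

Satisfiable

One satisfying assignment is p = 4, q = 5, r = 4, s = 5, t = 3, u = 6.
For the less obvious constraints — constraint 4: p - t = 1; constraint 6: p + r = 8 — and the others hold by inspection.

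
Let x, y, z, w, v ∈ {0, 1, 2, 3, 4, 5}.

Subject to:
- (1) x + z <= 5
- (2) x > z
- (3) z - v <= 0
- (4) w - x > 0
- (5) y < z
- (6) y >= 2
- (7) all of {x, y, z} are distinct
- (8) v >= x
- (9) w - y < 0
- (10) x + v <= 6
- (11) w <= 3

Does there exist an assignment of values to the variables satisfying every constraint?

Unsatisfiable

Constraints 2, 4, 5, and 9 give y < z, z < x, x < w, w < y. Chaining: y < z < x < w < y, which forces y < y — impossible.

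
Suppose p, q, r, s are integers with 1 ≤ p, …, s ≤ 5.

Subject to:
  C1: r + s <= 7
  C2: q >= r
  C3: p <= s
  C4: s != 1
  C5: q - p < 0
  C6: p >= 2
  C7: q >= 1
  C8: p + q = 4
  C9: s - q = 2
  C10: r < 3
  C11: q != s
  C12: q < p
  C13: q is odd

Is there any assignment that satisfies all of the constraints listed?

Satisfiable

The assignment p = 3, q = 1, r = 1, s = 3 works:
  constraint 1 holds since r + s = 4.
  constraint 5 holds since q - p = -2.
The rest check out directly.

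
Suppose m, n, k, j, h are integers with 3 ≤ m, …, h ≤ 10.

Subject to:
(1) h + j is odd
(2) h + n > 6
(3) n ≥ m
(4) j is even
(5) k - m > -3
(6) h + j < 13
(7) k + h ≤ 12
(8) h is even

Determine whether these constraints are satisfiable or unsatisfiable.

Constraint 8 makes h even and constraint 4 makes j even, so h + j must be even. Constraint 1 says h + j is odd — contradiction.

Unsatisfiable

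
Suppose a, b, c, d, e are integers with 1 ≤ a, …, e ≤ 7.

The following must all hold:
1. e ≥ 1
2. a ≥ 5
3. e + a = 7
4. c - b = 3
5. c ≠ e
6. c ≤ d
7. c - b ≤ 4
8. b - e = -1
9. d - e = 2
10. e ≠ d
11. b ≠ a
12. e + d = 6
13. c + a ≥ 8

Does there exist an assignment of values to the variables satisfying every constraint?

Satisfiable

The assignment a = 5, b = 1, c = 4, d = 4, e = 2 works:
  constraint 3 holds since e + a = 7.
  constraint 4 holds since c - b = 3.
The rest check out directly.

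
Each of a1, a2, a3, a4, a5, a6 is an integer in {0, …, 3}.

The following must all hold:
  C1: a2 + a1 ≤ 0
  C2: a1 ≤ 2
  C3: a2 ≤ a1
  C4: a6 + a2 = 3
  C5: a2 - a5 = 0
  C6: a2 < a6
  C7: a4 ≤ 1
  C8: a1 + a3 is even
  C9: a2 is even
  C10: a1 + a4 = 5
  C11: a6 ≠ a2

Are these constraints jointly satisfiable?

Unsatisfiable

From constraint 2: a1 ≤ 2. From constraint 7: a4 ≤ 1. Hence a1 + a4 ≤ 3. But constraint 10 requires a1 + a4 = 5, and 5 > 3. Contradiction.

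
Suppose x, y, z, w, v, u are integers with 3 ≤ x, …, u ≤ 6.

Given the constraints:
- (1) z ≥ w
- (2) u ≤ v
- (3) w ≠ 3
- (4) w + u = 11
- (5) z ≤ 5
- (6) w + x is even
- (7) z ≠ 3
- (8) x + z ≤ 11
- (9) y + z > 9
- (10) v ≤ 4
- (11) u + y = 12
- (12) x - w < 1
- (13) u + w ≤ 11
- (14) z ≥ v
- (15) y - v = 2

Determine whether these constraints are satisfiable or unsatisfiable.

Unsatisfiable

From constraints 1 and 5: w ≤ z ≤ 5. From constraints 2 and 10: u ≤ v ≤ 4. Hence w + u ≤ 9. But constraint 4 requires w + u = 11, and 11 > 9. Contradiction.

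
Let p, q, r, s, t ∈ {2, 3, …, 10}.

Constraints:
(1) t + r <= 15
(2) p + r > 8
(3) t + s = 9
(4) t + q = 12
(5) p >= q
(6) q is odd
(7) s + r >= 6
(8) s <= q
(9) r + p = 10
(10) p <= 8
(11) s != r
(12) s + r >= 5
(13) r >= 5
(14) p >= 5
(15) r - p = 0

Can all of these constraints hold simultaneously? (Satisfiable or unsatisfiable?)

The assignment p = 5, q = 5, r = 5, s = 2, t = 7 works:
  constraint 1 holds since t + r = 12.
  constraint 2 holds since p + r = 10.
  constraint 3 holds since t + s = 9.
The rest check out directly.

Satisfiable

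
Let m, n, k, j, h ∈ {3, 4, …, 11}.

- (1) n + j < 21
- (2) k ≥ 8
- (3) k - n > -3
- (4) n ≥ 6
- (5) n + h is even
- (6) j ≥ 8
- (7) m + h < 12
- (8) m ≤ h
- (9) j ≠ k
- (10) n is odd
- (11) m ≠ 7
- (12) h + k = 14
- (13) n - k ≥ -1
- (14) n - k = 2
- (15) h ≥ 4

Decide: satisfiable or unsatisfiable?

Satisfiable

One satisfying assignment is m = 4, n = 11, k = 9, j = 8, h = 5.
For the less obvious constraints — constraint 1: n + j = 19; constraint 3: k - n = -2 — and the others hold by inspection.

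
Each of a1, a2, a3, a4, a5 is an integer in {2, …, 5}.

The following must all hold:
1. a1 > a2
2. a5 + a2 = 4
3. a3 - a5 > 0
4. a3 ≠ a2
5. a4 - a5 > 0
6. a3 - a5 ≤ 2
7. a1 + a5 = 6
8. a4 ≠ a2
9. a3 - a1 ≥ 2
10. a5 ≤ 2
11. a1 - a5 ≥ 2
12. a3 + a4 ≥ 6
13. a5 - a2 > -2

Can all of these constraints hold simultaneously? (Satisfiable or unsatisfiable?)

Unsatisfiable

Constraints 6, 9, and 11 give a1 − a5 ≥ 2, a5 − a3 ≥ -2, a3 − a1 ≥ 2.
Adding all 3 inequalities: the left sides telescope to 0, and the right sides sum to 2 + (-2) + 2 = 2. So 0 ≥ 2, which is false.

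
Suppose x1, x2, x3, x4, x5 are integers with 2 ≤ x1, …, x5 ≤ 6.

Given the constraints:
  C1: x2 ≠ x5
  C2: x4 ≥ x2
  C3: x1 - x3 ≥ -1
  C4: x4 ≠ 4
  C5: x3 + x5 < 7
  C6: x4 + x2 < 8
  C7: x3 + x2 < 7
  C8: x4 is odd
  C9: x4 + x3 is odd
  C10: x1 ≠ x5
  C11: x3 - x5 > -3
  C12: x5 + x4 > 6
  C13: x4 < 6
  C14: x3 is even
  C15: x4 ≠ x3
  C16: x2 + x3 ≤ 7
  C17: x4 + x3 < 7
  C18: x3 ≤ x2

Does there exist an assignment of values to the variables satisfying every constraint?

Satisfiable

One satisfying assignment is x1 = 2, x2 = 2, x3 = 2, x4 = 3, x5 = 4.
For the less obvious constraints — constraint 3: x1 - x3 = 0; constraint 5: x3 + x5 = 6; constraint 6: x4 + x2 = 5 — and the others hold by inspection.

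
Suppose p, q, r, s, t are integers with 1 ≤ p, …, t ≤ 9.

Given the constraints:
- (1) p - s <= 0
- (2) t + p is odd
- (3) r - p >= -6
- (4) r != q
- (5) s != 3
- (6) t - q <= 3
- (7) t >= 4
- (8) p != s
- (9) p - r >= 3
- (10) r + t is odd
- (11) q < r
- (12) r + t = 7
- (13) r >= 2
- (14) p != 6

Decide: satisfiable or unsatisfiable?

Satisfiable

Setting (p, q, r, s, t) = (7, 1, 3, 8, 4) satisfies everything: constraint 1: p - s = -1; constraint 3: r - p = -4; constraint 6: t - q = 3, and the others follow.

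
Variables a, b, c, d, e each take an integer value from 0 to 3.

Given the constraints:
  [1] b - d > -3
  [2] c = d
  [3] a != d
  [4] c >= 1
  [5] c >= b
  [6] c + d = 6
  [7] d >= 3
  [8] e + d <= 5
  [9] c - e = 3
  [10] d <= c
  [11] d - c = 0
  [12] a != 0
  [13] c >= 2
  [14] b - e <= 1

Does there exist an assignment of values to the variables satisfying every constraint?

Setting (a, b, c, d, e) = (1, 1, 3, 3, 0) satisfies everything: constraint 1: b - d = -2; constraint 6: c + d = 6; constraint 8: e + d = 3, and the others follow.

Satisfiable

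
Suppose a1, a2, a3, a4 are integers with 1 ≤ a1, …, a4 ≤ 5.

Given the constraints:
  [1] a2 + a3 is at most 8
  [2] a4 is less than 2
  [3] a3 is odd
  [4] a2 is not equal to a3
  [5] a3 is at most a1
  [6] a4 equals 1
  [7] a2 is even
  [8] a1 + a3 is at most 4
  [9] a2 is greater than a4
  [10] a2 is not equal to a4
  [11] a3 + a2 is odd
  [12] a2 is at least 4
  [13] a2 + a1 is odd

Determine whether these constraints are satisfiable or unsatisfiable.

Try a1 = 3, a2 = 4, a3 = 1, a4 = 1.
Check constraint 1: a2 + a3 = 5; constraint 8: a1 + a3 = 4. The remaining constraints are straightforward to verify.

Satisfiable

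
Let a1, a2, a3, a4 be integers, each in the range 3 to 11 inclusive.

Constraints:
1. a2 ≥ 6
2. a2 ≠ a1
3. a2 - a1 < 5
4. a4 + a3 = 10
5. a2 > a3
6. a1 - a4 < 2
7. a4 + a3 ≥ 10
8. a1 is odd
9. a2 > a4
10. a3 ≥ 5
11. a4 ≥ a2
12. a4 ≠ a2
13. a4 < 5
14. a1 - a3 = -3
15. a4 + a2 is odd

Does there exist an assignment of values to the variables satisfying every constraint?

Unsatisfiable

From constraints 1 and 11: a4 ≥ a2 ≥ 6. From constraint 10: a3 ≥ 5. Hence a4 + a3 ≥ 11. But constraint 4 requires a4 + a3 = 10, and 10 < 11. Contradiction.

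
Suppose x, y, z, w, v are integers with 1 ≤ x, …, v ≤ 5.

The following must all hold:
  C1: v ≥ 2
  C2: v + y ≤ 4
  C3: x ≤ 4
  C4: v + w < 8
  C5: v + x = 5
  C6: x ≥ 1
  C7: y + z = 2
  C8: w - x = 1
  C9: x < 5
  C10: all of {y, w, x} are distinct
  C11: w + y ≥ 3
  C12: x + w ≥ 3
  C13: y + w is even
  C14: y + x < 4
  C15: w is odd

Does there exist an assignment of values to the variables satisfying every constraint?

Satisfiable

Take x = 2, y = 1, z = 1, w = 3, v = 3. Then constraint 2: v + y = 4; constraint 4: v + w = 6; constraint 5: v + x = 5, and every other listed constraint is also met.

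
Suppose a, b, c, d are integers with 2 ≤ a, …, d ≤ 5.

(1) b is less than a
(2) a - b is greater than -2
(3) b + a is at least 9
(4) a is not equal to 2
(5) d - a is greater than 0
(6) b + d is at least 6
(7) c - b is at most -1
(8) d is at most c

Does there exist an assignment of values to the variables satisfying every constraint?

Unsatisfiable

Constraints 1, 5, 7, and 8 give c < b, b < a, a < d, d ≤ c. Chaining: c < b < a < d ≤ c, which forces c < c — impossible.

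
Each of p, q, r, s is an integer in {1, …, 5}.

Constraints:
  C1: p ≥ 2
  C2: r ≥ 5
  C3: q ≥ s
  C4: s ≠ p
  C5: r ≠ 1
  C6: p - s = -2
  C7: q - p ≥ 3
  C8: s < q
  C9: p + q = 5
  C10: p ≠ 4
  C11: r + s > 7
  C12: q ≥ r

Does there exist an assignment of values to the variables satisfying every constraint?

Unsatisfiable

From constraint 1: p ≥ 2. From constraints 2 and 12: q ≥ r ≥ 5. Hence p + q ≥ 7. But constraint 9 requires p + q = 5, and 5 < 7. Contradiction.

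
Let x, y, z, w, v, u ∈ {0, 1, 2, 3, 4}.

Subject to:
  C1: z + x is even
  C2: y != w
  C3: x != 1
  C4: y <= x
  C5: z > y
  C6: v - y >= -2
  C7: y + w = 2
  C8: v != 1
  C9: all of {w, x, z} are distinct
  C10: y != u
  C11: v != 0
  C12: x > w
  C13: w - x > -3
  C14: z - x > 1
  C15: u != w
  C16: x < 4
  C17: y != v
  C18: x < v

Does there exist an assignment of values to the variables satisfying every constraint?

Satisfiable

One satisfying assignment is x = 2, y = 2, z = 4, w = 0, v = 3, u = 4.
For the less obvious constraints — constraint 6: v - y = 1; constraint 7: y + w = 2; constraint 13: w - x = -2 — and the others hold by inspection.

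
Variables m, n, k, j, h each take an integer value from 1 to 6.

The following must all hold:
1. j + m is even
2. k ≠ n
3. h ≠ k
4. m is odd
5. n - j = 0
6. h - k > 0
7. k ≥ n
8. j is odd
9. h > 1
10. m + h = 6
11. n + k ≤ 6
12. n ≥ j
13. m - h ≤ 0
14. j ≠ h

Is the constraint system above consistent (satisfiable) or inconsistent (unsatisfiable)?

Satisfiable

Try m = 3, n = 1, k = 2, j = 1, h = 3.
Check constraint 5: n - j = 0; constraint 6: h - k = 1; constraint 10: m + h = 6. The remaining constraints are straightforward to verify.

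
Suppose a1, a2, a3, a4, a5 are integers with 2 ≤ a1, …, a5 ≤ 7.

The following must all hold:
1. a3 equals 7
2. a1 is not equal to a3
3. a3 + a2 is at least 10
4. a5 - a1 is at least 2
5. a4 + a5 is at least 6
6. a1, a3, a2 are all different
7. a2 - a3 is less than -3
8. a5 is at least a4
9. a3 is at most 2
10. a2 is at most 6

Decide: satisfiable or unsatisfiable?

From constraint 9: a3 ≤ 2. From constraint 10: a2 ≤ 6. Hence a3 + a2 ≤ 8. But constraint 3 requires a3 + a2 ≥ 10, and 10 > 8. Contradiction.

Unsatisfiable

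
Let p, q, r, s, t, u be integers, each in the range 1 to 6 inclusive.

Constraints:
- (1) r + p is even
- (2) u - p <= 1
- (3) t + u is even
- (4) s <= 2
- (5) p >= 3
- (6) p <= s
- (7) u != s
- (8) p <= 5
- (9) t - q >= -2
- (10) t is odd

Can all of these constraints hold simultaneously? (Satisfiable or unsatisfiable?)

From constraints 5 and 6: s ≥ p and p ≥ 3, so s ≥ 3. From constraint 4: s ≤ 2. But 2 < 3, so no value of s works.

Unsatisfiable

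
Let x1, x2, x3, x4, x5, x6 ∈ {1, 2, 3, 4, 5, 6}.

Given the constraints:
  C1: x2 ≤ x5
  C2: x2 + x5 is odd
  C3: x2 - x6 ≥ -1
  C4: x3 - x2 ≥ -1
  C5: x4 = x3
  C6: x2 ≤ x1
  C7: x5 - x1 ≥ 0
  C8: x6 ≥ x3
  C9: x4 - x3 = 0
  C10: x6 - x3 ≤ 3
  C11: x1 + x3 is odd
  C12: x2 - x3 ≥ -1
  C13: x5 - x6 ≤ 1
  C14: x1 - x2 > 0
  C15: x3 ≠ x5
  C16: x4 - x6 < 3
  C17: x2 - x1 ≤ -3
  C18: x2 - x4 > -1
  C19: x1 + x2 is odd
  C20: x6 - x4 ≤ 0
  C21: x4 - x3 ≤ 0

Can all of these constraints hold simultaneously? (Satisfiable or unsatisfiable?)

Constraints 7, 12, 13, 17, 20, and 21 give x1 − x2 ≥ 3, x2 − x3 ≥ -1, x3 − x4 ≥ 0, x4 − x6 ≥ 0, x6 − x5 ≥ -1, x5 − x1 ≥ 0.
Adding all 6 inequalities: the left sides telescope to 0, and the right sides sum to 3 + (-1) + 0 + 0 + (-1) + 0 = 1. So 0 ≥ 1, which is false.

Unsatisfiable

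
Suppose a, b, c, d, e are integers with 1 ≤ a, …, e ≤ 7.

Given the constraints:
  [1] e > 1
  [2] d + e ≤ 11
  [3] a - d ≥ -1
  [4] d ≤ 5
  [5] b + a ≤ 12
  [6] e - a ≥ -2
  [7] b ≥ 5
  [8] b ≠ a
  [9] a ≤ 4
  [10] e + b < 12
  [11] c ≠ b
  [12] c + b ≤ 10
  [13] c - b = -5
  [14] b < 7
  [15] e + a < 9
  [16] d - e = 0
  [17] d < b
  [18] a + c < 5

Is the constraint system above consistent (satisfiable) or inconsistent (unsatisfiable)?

Satisfiable

Try a = 3, b = 6, c = 1, d = 4, e = 4.
Check constraint 2: d + e = 8; constraint 3: a - d = -1. The remaining constraints are straightforward to verify.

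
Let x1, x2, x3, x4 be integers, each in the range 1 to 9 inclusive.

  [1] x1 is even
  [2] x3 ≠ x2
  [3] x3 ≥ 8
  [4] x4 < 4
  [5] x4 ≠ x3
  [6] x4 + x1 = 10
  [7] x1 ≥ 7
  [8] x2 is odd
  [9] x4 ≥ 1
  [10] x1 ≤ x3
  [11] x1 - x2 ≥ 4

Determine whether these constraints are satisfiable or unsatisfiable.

Try x1 = 8, x2 = 1, x3 = 8, x4 = 2.
Check constraint 6: x4 + x1 = 10; constraint 11: x1 - x2 = 7. The remaining constraints are straightforward to verify.

Satisfiable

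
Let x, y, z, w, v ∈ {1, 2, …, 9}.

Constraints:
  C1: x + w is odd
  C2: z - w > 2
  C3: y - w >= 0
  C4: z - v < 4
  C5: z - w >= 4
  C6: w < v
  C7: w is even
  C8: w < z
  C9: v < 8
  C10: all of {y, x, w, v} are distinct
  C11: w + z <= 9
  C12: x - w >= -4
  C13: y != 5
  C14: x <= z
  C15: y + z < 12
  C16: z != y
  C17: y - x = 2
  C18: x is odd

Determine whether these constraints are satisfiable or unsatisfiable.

Take x = 1, y = 3, z = 7, w = 2, v = 6. Then constraint 2: z - w = 5; constraint 3: y - w = 1, and every other listed constraint is also met.

Satisfiable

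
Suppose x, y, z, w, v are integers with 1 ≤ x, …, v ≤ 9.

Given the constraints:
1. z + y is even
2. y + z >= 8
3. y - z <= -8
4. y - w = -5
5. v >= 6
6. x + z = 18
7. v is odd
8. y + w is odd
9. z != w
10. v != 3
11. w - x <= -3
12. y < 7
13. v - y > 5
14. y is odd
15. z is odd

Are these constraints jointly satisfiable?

Satisfiable

Try x = 9, y = 1, z = 9, w = 6, v = 9.
Check constraint 2: y + z = 10; constraint 3: y - z = -8; constraint 4: y - w = -5. The remaining constraints are straightforward to verify.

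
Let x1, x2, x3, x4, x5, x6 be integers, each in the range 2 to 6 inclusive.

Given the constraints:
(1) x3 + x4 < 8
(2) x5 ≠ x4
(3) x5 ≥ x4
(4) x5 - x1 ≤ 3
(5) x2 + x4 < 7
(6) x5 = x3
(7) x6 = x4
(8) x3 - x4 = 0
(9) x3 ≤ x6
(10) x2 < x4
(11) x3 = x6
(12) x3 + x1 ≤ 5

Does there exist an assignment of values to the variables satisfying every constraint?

From constraints 6, 7, and 11, x5 = x3 = x6 = x4, so x5 = x4. But constraint 2 says x5 ≠ x4. Contradiction.

Unsatisfiable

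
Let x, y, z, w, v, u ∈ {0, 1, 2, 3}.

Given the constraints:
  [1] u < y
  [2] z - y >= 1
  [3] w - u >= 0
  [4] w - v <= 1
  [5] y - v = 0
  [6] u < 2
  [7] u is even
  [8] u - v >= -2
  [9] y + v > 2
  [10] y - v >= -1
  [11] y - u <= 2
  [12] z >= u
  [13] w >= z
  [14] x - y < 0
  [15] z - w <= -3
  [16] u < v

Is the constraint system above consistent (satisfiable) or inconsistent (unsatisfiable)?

Constraints 2, 4, 10, and 15 give z − y ≥ 1, y − v ≥ -1, v − w ≥ -1, w − z ≥ 3.
Adding all 4 inequalities: the left sides telescope to 0, and the right sides sum to 1 + (-1) + (-1) + 3 = 2. So 0 ≥ 2, which is false.

Unsatisfiable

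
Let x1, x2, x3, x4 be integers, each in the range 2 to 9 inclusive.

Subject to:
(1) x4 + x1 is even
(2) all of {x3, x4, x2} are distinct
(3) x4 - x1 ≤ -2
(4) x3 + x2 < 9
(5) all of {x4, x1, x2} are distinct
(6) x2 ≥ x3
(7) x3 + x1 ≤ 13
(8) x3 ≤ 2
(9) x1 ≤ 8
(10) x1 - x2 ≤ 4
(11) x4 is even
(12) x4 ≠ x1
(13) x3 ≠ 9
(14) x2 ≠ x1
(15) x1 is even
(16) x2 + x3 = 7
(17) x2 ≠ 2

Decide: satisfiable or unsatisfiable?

Take x1 = 8, x2 = 5, x3 = 2, x4 = 4. Then constraint 3: x4 - x1 = -4; constraint 4: x3 + x2 = 7, and every other listed constraint is also met.

Satisfiable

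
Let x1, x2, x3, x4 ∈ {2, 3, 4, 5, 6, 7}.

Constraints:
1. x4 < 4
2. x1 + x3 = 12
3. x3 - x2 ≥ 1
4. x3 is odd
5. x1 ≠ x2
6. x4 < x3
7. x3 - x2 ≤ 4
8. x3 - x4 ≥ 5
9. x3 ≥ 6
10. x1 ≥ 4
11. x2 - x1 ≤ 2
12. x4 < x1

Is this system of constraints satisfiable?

Satisfiable

One satisfying assignment is x1 = 5, x2 = 4, x3 = 7, x4 = 2.
For the less obvious constraints — constraint 2: x1 + x3 = 12; constraint 3: x3 - x2 = 3 — and the others hold by inspection.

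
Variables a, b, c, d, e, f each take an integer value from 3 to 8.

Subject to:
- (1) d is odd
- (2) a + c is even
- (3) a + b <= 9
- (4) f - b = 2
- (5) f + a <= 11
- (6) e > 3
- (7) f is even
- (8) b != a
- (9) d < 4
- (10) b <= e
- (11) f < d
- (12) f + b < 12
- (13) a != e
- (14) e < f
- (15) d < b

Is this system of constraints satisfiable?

Unsatisfiable

Constraints 10, 11, 14, and 15 give b ≤ e, e < f, f < d, d < b. Chaining: b ≤ e < f < d < b, which forces b < b — impossible.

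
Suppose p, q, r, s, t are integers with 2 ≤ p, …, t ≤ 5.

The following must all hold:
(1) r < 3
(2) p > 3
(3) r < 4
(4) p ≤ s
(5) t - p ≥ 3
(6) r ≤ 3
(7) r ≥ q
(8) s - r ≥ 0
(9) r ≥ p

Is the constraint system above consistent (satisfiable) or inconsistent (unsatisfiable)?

From constraint 2: p ≥ 4. From constraints 6 and 9: p ≤ r and r ≤ 3, so p ≤ 3. But 3 < 4, so no value of p works.

Unsatisfiable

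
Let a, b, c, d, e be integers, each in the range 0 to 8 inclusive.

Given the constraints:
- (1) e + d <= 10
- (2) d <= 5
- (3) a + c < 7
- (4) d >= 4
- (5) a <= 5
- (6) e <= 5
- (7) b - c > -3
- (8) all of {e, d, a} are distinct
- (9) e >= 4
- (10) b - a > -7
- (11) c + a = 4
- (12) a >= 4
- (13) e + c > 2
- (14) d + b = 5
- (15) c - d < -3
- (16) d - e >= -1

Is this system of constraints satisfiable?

Constraints 2, 4, 5, 6, 9, and 12 confine each of e, d, a to the 2 values {4, 5}.
Constraint 8 requires all 3 of them to be distinct, but only 2 values are available — impossible by the pigeonhole principle.

Unsatisfiable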